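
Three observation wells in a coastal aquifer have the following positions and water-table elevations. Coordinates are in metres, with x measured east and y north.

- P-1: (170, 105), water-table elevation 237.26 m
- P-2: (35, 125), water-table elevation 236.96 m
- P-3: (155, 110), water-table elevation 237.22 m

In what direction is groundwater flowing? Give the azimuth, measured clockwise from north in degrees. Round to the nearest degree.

322°

Differences from P-1: to P-2 (Δx, Δy, Δh) = (-135, 20, -0.30); to P-3 = (-15, 5, -0.04).
Solve a·Δx + b·Δy = Δh: det = (-135)·5 − (-15)·20 = -375.
∂h/∂x = [(-0.30)·5 − (-0.04)·20] / -375 = +0.001867
∂h/∂y = [(-135)·(-0.04) − (-15)·(-0.30)] / -375 = -0.002400
Flow direction (−∇h) has components (-0.001867 E, +0.002400 N).
Azimuth = atan2(E, N) = atan2(-0.001867, +0.002400) = 322.1° ≈ 322°.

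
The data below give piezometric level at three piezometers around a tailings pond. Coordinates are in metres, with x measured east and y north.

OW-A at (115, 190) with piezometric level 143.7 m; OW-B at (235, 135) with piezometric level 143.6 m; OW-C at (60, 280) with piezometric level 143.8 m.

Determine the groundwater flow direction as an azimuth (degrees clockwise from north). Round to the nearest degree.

152°

Taking OW-A as reference: OW-B−OW-A = (120, -55, -0.1); OW-C−OW-A = (-55, 90, +0.1).
Determinant of the coordinate differences = 120·90 − (-55)·(-55) = 7775.
∂h/∂x = [(-0.1)·90 − (+0.1)·(-55)] / 7775 = -0.0004502
∂h/∂y = [120·(+0.1) − (-55)·(-0.1)] / 7775 = +0.0008360
Flow direction (−∇h) has components (+0.0004502 E, -0.0008360 N).
Azimuth = atan2(E, N) = atan2(+0.0004502, -0.0008360) = 151.7° ≈ 152°.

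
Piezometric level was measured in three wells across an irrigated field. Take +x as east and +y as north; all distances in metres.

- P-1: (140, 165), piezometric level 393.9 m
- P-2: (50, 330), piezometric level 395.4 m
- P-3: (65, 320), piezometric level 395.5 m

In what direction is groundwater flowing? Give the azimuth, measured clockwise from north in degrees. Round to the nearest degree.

225°

With h = a·x + b·y + c and P-1 as origin, the differences give:
  (-90)·a + 165·b = +1.5
  (-75)·a + 155·b = +1.6
Eliminate b (×155 and ×165, subtract): -1575·a = -31.50 → a = ∂h/∂x = +0.02000
Back-substitute: b = ∂h/∂y = +0.02000.
Flow direction (−∇h) has components (-0.02000 E, -0.02000 N).
Azimuth = atan2(E, N) = atan2(-0.02000, -0.02000) = 225.0° ≈ 225°.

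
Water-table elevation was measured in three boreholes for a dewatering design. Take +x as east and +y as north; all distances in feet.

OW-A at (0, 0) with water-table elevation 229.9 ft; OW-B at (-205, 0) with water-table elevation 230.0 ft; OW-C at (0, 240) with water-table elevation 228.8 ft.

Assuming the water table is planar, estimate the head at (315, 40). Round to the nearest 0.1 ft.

∂h/∂x = (230.0 − 229.9) / (-205 − 0) = -0.0004878
∂h/∂y = (228.8 − 229.9) / (240 − 0) = -0.004583
h(315, 40) = 229.9 + (-0.0004878)·(315) + (-0.004583)·(40) = 229.9 -0.154 -0.183 = 229.563 ft.

229.6 ft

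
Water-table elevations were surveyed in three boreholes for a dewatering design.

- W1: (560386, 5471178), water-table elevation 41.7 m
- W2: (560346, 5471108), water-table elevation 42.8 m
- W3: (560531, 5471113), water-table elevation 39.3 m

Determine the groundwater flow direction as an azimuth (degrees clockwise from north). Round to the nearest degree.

075°

With h = a·x + b·y + c and W1 as origin, the differences give:
  (-40)·a + (-70)·b = +1.1
  145·a + (-65)·b = -2.4
Eliminate b (×(-65) and ×(-70), subtract): 12750·a = -239.50 → a = ∂h/∂x = -0.01878
Back-substitute: b = ∂h/∂y = -0.004980.
Flow direction (−∇h) has components (+0.01878 E, +0.004980 N).
Azimuth = atan2(E, N) = atan2(+0.01878, +0.004980) = 75.2° ≈ 075°.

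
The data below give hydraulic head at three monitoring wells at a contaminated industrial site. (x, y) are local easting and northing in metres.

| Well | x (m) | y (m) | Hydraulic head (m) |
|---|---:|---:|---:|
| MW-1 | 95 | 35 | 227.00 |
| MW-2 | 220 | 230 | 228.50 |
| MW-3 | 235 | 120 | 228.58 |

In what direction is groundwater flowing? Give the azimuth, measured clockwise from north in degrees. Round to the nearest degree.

266°

Taking MW-1 as reference: MW-2−MW-1 = (125, 195, +1.50); MW-3−MW-1 = (140, 85, +1.58).
Solve a·Δx + b·Δy = Δh: det = 125·85 − 140·195 = -16675.
∂h/∂x = [(+1.50)·85 − (+1.58)·195] / -16675 = +0.01083
∂h/∂y = [125·(+1.58) − 140·(+1.50)] / -16675 = +0.0007496
Flow direction (−∇h) has components (-0.01083 E, -0.0007496 N).
Azimuth = atan2(E, N) = atan2(-0.01083, -0.0007496) = 266.0° ≈ 266°.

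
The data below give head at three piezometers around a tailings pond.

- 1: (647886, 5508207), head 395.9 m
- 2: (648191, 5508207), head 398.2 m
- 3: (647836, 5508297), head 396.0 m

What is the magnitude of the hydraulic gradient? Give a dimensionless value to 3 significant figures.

0.00922

With h = a·x + b·y + c and 1 as origin, the differences give:
  305·a + 0·b = +2.3
  (-50)·a + 90·b = +0.1
Eliminate b (×90 and ×0, subtract): 27450·a = 207.00 → a = ∂h/∂x = +0.007541
Back-substitute: b = ∂h/∂y = +0.005301.
|∇h| = √(0.007541² + 0.005301²) = 0.009218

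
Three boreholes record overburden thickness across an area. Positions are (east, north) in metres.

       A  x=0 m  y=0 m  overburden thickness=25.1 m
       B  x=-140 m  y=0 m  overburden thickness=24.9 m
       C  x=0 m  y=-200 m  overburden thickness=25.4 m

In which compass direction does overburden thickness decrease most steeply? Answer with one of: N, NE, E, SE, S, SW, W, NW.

NW

∂d/∂x = (24.9 − 25.1) / (-140 − 0) = +0.001429
∂d/∂y = (25.4 − 25.1) / (-200 − 0) = -0.001500
Steepest decrease is along −∇f = (-0.001429 E, +0.001500 N) → northwest.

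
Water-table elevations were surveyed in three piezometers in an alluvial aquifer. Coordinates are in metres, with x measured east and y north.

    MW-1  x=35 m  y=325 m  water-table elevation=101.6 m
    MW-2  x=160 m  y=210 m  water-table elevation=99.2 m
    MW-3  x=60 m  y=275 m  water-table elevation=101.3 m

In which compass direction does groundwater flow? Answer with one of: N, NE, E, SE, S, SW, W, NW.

E

Differences from MW-1: to MW-2 (Δx, Δy, Δh) = (125, -115, -2.4); to MW-3 = (25, -50, -0.3).
Determinant of the coordinate differences = 125·(-50) − 25·(-115) = -3375.
∂h/∂x = [(-2.4)·(-50) − (-0.3)·(-115)] / -3375 = -0.02533
∂h/∂y = [125·(-0.3) − 25·(-2.4)] / -3375 = -0.006667
Flow = −∇h = (+0.02533 east, +0.006667 north), which points east.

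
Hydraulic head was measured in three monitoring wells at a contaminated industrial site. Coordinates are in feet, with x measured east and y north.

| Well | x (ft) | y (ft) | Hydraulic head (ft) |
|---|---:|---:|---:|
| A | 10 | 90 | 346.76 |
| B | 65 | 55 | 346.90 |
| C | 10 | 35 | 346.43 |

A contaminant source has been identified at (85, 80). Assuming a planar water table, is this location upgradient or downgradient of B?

Taking A as reference: B−A = (55, -35, +0.14); C−A = (0, -55, -0.33).
Determinant of the coordinate differences = 55·(-55) − 0·(-35) = -3025.
∂h/∂x = [(+0.14)·(-55) − (-0.33)·(-35)] / -3025 = +0.006364
∂h/∂y = [55·(-0.33) − 0·(+0.14)] / -3025 = +0.006000
Head at (85, 80) = 346.76 + (+0.006364)·(75) + (+0.006000)·(-10) = 347.18 ft.
That is higher than the 346.90 ft at B, so the point is upgradient.

upgradient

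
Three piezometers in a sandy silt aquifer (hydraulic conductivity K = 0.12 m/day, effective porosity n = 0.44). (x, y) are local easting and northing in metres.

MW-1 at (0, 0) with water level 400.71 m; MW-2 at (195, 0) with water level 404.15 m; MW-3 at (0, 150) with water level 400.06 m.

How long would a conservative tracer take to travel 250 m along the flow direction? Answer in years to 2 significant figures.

∂h/∂x = (404.15 − 400.71) / (195 − 0) = +0.01764
∂h/∂y = (400.06 − 400.71) / (150 − 0) = -0.004333
|∇h| = √(0.01764² + -0.004333²) = 0.01816
Seepage velocity v = K·i/n = 0.12 × 0.01816 / 0.44 = 0.004953 m/day.
t = 250 / 0.004953 = 5.047e+04 days = 138 years.

140 years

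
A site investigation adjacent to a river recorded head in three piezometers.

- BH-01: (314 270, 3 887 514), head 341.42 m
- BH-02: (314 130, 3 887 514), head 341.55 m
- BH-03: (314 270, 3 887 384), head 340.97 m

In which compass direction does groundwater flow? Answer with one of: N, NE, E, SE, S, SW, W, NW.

∂h/∂x = (341.55 − 341.42) / (314130 − 314270) = -0.0009286
∂h/∂y = (340.97 − 341.42) / (3887384 − 3887514) = +0.003462
Flow = −∇h = (+0.0009286 east, -0.003462 north), which points south.

S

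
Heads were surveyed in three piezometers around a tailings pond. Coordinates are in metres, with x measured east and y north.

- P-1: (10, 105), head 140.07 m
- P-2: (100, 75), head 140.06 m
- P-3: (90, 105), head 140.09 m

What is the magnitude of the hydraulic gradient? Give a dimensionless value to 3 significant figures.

0.00111

Three-point gradient (reference P-1): Δ to P-2 = (90, -30, -0.01), Δ to P-3 = (80, 0, +0.02).
∂h/∂x = +0.0002500, ∂h/∂y = +0.001083 (det = 2400).
|∇h| = √(0.0002500² + 0.001083²) = 0.001111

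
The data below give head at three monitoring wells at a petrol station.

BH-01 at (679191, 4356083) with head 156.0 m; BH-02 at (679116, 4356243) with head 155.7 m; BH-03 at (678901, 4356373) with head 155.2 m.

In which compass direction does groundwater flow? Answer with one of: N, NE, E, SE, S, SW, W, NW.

With h = a·x + b·y + c and BH-01 as origin, the differences give:
  (-75)·a + 160·b = -0.3
  (-290)·a + 290·b = -0.8
Eliminate b (×290 and ×160, subtract): 24650·a = 41.00 → a = ∂h/∂x = +0.001663
Back-substitute: b = ∂h/∂y = -0.001095.
Flow = −∇h = (-0.001663 east, +0.001095 north), which points northwest.

NW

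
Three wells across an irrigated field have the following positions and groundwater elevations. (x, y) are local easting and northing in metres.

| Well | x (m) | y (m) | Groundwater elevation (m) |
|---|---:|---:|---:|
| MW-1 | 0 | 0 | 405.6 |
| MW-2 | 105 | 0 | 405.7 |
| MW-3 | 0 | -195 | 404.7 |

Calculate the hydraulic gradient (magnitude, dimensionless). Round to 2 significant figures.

0.0047

∂h/∂x = (405.7 − 405.6) / (105 − 0) = +0.0009524
∂h/∂y = (404.7 − 405.6) / (-195 − 0) = +0.004615
|∇h| = √(0.0009524² + 0.004615²) = 0.004712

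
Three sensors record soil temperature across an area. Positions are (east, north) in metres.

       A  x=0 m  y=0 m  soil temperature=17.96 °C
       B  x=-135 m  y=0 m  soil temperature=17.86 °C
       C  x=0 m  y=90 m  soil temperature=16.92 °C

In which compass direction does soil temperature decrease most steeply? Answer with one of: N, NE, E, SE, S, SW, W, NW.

∂T/∂x = (17.86 − 17.96) / (-135 − 0) = +0.0007407
∂T/∂y = (16.92 − 17.96) / (90 − 0) = -0.01156
Steepest decrease is along −∇f = (-0.0007407 E, +0.01156 N) → north.

N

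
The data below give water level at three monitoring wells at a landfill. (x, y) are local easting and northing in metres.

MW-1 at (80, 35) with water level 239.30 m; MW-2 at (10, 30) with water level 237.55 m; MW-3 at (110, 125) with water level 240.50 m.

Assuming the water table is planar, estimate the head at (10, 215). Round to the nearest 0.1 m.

238.5 m

Three-point gradient (reference MW-1): Δ to MW-2 = (-70, -5, -1.75), Δ to MW-3 = (30, 90, +1.20).
∂h/∂x = +0.02463, ∂h/∂y = +0.005122 (det = -6150).
h(10, 215) = 239.30 + (+0.02463)·(-70) + (+0.005122)·(180) = 239.30 -1.724 +0.922 = 238.498 m.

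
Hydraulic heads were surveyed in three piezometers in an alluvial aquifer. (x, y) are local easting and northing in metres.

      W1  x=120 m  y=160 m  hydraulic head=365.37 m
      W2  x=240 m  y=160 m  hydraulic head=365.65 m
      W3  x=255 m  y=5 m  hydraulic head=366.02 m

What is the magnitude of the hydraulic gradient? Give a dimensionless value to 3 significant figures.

0.00318

Differences from W1: to W2 (Δx, Δy, Δh) = (120, 0, +0.28); to W3 = (135, -155, +0.65).
Determinant of the coordinate differences = 120·(-155) − 135·0 = -18600.
∂h/∂x = [(+0.28)·(-155) − (+0.65)·0] / -18600 = +0.002333
∂h/∂y = [120·(+0.65) − 135·(+0.28)] / -18600 = -0.002161
|∇h| = √(0.002333² + -0.002161²) = 0.00318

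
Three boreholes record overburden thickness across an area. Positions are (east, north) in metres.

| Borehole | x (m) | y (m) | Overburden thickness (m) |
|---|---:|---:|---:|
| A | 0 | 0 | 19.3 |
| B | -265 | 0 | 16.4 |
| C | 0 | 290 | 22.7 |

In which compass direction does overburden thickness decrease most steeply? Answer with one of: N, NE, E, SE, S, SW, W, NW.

∂d/∂x = (16.4 − 19.3) / (-265 − 0) = +0.01094
∂d/∂y = (22.7 − 19.3) / (290 − 0) = +0.01172
Steepest decrease is along −∇f = (-0.01094 E, -0.01172 N) → southwest.

SW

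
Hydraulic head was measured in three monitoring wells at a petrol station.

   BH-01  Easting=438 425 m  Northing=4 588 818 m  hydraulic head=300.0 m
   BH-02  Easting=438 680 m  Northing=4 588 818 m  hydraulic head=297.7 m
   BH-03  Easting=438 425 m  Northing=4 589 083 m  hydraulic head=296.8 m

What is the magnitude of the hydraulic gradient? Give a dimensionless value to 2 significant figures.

0.015

∂h/∂x = (297.7 − 300.0) / (438680 − 438425) = -0.009020
∂h/∂y = (296.8 − 300.0) / (4589083 − 4588818) = -0.01208
|∇h| = √(-0.009020² + -0.01208²) = 0.01508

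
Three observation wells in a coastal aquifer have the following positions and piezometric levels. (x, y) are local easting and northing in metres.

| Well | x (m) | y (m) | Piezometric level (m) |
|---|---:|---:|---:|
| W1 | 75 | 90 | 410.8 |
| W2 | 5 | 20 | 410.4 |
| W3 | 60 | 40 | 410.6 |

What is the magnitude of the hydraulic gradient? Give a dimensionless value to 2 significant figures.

Taking W1 as reference: W2−W1 = (-70, -70, -0.4); W3−W1 = (-15, -50, -0.2).
Solve a·Δx + b·Δy = Δh: det = (-70)·(-50) − (-15)·(-70) = 2450.
∂h/∂x = [(-0.4)·(-50) − (-0.2)·(-70)] / 2450 = +0.002449
∂h/∂y = [(-70)·(-0.2) − (-15)·(-0.4)] / 2450 = +0.003265
|∇h| = √(0.002449² + 0.003265²) = 0.004081

0.0041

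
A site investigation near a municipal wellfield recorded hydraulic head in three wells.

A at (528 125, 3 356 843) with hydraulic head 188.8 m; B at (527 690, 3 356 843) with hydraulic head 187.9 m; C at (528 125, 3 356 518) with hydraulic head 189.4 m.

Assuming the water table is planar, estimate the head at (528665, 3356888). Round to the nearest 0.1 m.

189.8 m

∂h/∂x = (187.9 − 188.8) / (527690 − 528125) = +0.002069
∂h/∂y = (189.4 − 188.8) / (3356518 − 3356843) = -0.001846
h(528665, 3356888) = 188.8 + (+0.002069)·(540) + (-0.001846)·(45) = 188.8 +1.117 -0.083 = 189.834 m.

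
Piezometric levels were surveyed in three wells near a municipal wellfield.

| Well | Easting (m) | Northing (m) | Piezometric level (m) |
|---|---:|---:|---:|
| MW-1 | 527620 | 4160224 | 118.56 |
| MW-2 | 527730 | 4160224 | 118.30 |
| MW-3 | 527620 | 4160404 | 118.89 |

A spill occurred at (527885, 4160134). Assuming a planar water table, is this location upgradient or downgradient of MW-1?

∂h/∂x = (118.30 − 118.56) / (527730 − 527620) = -0.002364
∂h/∂y = (118.89 − 118.56) / (4160404 − 4160224) = +0.001833
Head at (527885, 4160134) = 118.56 + (-0.002364)·(265) + (+0.001833)·(-90) = 117.77 m.
That is lower than the 118.56 m at MW-1, so the point is downgradient.

downgradient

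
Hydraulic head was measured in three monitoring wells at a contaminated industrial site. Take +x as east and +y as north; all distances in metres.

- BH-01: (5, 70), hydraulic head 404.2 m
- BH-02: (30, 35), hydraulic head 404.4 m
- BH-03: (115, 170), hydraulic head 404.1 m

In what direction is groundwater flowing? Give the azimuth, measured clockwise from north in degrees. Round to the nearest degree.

326°

With h = a·x + b·y + c and BH-01 as origin, the differences give:
  25·a + (-35)·b = +0.2
  110·a + 100·b = -0.1
Eliminate b (×100 and ×(-35), subtract): 6350·a = 16.50 → a = ∂h/∂x = +0.002598
Back-substitute: b = ∂h/∂y = -0.003858.
Flow direction (−∇h) has components (-0.002598 E, +0.003858 N).
Azimuth = atan2(E, N) = atan2(-0.002598, +0.003858) = 326.0° ≈ 326°.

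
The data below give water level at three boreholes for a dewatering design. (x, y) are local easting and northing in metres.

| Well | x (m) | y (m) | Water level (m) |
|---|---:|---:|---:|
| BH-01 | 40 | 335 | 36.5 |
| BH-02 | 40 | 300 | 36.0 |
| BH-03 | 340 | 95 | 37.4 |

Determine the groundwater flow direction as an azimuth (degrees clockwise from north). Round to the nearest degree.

225°

Taking BH-01 as reference: BH-02−BH-01 = (0, -35, -0.5); BH-03−BH-01 = (300, -240, +0.9).
Determinant of the coordinate differences = 0·(-240) − 300·(-35) = 10500.
∂h/∂x = [(-0.5)·(-240) − (+0.9)·(-35)] / 10500 = +0.01443
∂h/∂y = [0·(+0.9) − 300·(-0.5)] / 10500 = +0.01429
Flow direction (−∇h) has components (-0.01443 E, -0.01429 N).
Azimuth = atan2(E, N) = atan2(-0.01443, -0.01429) = 225.3° ≈ 225°.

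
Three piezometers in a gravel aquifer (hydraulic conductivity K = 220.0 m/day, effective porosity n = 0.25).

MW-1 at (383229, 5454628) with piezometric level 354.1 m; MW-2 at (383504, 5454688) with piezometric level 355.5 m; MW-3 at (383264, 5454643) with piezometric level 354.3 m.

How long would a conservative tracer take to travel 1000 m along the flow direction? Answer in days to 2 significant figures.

Differences from MW-1: to MW-2 (Δx, Δy, Δh) = (275, 60, +1.4); to MW-3 = (35, 15, +0.2).
Determinant of the coordinate differences = 275·15 − 35·60 = 2025.
∂h/∂x = [(+1.4)·15 − (+0.2)·60] / 2025 = +0.004444
∂h/∂y = [275·(+0.2) − 35·(+1.4)] / 2025 = +0.002963
|∇h| = √(0.004444² + 0.002963²) = 0.005341
Seepage velocity v = K·i/n = 220.0 × 0.005341 / 0.25 = 4.7 m/day.
t = 1000 / 4.7 = 212.8 days.

210 days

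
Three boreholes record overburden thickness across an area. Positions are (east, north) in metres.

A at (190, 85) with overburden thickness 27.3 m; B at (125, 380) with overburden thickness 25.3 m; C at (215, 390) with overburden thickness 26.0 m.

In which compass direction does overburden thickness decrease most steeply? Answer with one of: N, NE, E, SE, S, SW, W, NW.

Differences from A: to B (Δx, Δy, Δh) = (-65, 295, -2.0); to C = (25, 305, -1.3).
Solve a·Δx + b·Δy = Δd: det = (-65)·305 − 25·295 = -27200.
∂d/∂x = [(-2.0)·305 − (-1.3)·295] / -27200 = +0.008327
∂d/∂y = [(-65)·(-1.3) − 25·(-2.0)] / -27200 = -0.004945
Steepest decrease is along −∇f = (-0.008327 E, +0.004945 N) → northwest.

NW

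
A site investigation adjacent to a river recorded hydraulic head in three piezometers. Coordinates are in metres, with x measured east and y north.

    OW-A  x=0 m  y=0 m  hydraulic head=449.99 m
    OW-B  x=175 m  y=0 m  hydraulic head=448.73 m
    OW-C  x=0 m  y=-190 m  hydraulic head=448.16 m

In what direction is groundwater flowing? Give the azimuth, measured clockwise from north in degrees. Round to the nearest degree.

∂h/∂x = (448.73 − 449.99) / (175 − 0) = -0.007200
∂h/∂y = (448.16 − 449.99) / (-190 − 0) = +0.009632
Flow direction (−∇h) has components (+0.007200 E, -0.009632 N).
Azimuth = atan2(E, N) = atan2(+0.007200, -0.009632) = 143.2° ≈ 143°.

143°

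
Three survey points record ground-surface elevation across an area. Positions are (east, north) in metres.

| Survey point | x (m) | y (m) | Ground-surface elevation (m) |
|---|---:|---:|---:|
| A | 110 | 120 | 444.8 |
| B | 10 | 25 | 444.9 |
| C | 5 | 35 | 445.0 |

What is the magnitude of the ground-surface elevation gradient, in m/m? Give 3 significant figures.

Taking A as reference: B−A = (-100, -95, +0.1); C−A = (-105, -85, +0.2).
Solve a·Δx + b·Δy = Δz: det = (-100)·(-85) − (-105)·(-95) = -1475.
∂z/∂x = [(+0.1)·(-85) − (+0.2)·(-95)] / -1475 = -0.007119
∂z/∂y = [(-100)·(+0.2) − (-105)·(+0.1)] / -1475 = +0.006441
|∇f| = √(-0.007119² + 0.006441²) = 0.0096 m/m

0.00960 m/m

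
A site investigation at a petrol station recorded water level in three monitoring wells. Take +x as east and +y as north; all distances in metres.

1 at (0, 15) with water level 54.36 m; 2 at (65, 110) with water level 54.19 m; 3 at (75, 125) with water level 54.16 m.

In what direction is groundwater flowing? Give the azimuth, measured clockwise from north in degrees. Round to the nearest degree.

310°

Taking 1 as reference: 2−1 = (65, 95, -0.17); 3−1 = (75, 110, -0.20).
Solve a·Δx + b·Δy = Δh: det = 65·110 − 75·95 = 25.
∂h/∂x = [(-0.17)·110 − (-0.20)·95] / 25 = +0.01200
∂h/∂y = [65·(-0.20) − 75·(-0.17)] / 25 = -0.01000
Flow direction (−∇h) has components (-0.01200 E, +0.01000 N).
Azimuth = atan2(E, N) = atan2(-0.01200, +0.01000) = 309.8° ≈ 310°.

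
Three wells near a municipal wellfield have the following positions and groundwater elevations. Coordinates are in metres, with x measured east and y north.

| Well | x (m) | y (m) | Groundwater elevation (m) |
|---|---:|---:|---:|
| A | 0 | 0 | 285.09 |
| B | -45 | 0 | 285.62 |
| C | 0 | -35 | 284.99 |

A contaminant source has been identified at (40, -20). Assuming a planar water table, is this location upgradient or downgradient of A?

∂h/∂x = (285.62 − 285.09) / (-45 − 0) = -0.01178
∂h/∂y = (284.99 − 285.09) / (-35 − 0) = +0.002857
Head at (40, -20) = 285.09 + (-0.01178)·(40) + (+0.002857)·(-20) = 284.56 m.
That is lower than the 285.09 m at A, so the point is downgradient.

downgradient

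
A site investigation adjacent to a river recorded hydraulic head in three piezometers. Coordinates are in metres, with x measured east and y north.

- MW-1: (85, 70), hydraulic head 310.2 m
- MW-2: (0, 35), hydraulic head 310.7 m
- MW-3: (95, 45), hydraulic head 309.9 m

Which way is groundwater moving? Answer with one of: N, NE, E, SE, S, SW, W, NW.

SE

With h = a·x + b·y + c and MW-1 as origin, the differences give:
  (-85)·a + (-35)·b = +0.5
  10·a + (-25)·b = -0.3
Eliminate b (×(-25) and ×(-35), subtract): 2475·a = -23.00 → a = ∂h/∂x = -0.009293
Back-substitute: b = ∂h/∂y = +0.008283.
Flow = −∇h = (+0.009293 east, -0.008283 north), which points southeast.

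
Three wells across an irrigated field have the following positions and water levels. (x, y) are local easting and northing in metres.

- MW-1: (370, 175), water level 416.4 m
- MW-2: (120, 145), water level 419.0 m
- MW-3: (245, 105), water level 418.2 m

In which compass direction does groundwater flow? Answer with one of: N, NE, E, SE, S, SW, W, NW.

With h = a·x + b·y + c and MW-1 as origin, the differences give:
  (-250)·a + (-30)·b = +2.6
  (-125)·a + (-70)·b = +1.8
Eliminate b (×(-70) and ×(-30), subtract): 13750·a = -128.00 → a = ∂h/∂x = -0.009309
Back-substitute: b = ∂h/∂y = -0.009091.
Flow = −∇h = (+0.009309 east, +0.009091 north), which points northeast.

NE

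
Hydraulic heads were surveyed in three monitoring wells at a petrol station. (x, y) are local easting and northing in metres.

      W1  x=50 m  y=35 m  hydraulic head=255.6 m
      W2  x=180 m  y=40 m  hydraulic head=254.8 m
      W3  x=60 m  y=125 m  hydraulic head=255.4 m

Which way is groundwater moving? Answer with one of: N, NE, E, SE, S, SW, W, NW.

E

Taking W1 as reference: W2−W1 = (130, 5, -0.8); W3−W1 = (10, 90, -0.2).
Solve a·Δx + b·Δy = Δh: det = 130·90 − 10·5 = 11650.
∂h/∂x = [(-0.8)·90 − (-0.2)·5] / 11650 = -0.006094
∂h/∂y = [130·(-0.2) − 10·(-0.8)] / 11650 = -0.001545
Flow = −∇h = (+0.006094 east, +0.001545 north), which points east.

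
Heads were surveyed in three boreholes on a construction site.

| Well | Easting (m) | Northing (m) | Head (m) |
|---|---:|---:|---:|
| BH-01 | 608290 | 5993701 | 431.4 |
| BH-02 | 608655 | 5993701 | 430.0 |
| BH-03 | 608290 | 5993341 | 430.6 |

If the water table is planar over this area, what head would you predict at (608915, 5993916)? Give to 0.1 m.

∂h/∂x = (430.0 − 431.4) / (608655 − 608290) = -0.003836
∂h/∂y = (430.6 − 431.4) / (5993341 − 5993701) = +0.002222
h(608915, 5993916) = 431.4 + (-0.003836)·(625) + (+0.002222)·(215) = 431.4 -2.397 +0.478 = 429.481 m.

429.5 m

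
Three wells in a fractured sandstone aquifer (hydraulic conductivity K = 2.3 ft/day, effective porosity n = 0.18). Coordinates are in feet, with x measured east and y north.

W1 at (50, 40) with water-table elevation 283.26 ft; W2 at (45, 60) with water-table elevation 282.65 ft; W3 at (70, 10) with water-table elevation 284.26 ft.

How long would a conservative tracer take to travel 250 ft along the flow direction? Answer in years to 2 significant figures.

Differences from W1: to W2 (Δx, Δy, Δh) = (-5, 20, -0.61); to W3 = (20, -30, +1.00).
Determinant of the coordinate differences = (-5)·(-30) − 20·20 = -250.
∂h/∂x = [(-0.61)·(-30) − (+1.00)·20] / -250 = +0.006800
∂h/∂y = [(-5)·(+1.00) − 20·(-0.61)] / -250 = -0.02880
|∇h| = √(0.006800² + -0.02880²) = 0.02959
Seepage velocity v = K·i/n = 2.3 × 0.02959 / 0.18 = 0.3781 ft/day.
t = 250 / 0.3781 = 661.2 days = 1.81 years.

1.8 years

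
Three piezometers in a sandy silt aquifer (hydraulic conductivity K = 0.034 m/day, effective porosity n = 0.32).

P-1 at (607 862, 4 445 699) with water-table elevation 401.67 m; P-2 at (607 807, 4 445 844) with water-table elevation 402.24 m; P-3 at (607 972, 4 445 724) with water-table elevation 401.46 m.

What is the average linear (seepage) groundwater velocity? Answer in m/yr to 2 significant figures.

With h = a·x + b·y + c and P-1 as origin, the differences give:
  (-55)·a + 145·b = +0.57
  110·a + 25·b = -0.21
Eliminate b (×25 and ×145, subtract): -17325·a = 44.700 → a = ∂h/∂x = -0.002580
Back-substitute: b = ∂h/∂y = +0.002952.
|∇h| = √(-0.002580² + 0.002952²) = 0.003921
Seepage velocity v = K·i/n = 0.034 × 0.003921 / 0.32 = 0.0004166 m/day = 0.1522 m/yr.

0.15 m/yr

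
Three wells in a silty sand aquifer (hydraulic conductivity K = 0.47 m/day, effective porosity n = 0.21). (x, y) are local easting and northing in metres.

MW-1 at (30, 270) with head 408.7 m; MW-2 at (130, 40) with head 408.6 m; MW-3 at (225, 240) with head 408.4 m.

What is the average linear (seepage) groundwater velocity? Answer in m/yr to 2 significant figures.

1.3 m/yr

With h = a·x + b·y + c and MW-1 as origin, the differences give:
  100·a + (-230)·b = -0.1
  195·a + (-30)·b = -0.3
Eliminate b (×(-30) and ×(-230), subtract): 41850·a = -66.00 → a = ∂h/∂x = -0.001577
Back-substitute: b = ∂h/∂y = -0.0002509.
|∇h| = √(-0.001577² + -0.0002509²) = 0.001597
Seepage velocity v = K·i/n = 0.47 × 0.001597 / 0.21 = 0.003574 m/day = 1.305 m/yr.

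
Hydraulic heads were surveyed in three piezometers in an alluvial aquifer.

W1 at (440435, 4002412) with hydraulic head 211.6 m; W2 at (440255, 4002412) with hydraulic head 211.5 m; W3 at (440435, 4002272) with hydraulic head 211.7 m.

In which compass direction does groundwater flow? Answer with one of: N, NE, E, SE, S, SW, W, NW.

NW

∂h/∂x = (211.5 − 211.6) / (440255 − 440435) = +0.0005556
∂h/∂y = (211.7 − 211.6) / (4002272 − 4002412) = -0.0007143
Flow = −∇h = (-0.0005556 east, +0.0007143 north), which points northwest.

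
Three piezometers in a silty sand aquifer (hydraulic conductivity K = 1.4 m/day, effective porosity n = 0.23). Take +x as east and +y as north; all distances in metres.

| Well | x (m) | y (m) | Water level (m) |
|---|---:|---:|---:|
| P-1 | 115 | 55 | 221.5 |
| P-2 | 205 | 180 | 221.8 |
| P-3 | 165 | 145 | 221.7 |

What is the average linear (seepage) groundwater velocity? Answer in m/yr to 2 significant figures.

Taking P-1 as reference: P-2−P-1 = (90, 125, +0.3); P-3−P-1 = (50, 90, +0.2).
Solve a·Δx + b·Δy = Δh: det = 90·90 − 50·125 = 1850.
∂h/∂x = [(+0.3)·90 − (+0.2)·125] / 1850 = +0.001081
∂h/∂y = [90·(+0.2) − 50·(+0.3)] / 1850 = +0.001622
|∇h| = √(0.001081² + 0.001622²) = 0.001949
Seepage velocity v = K·i/n = 1.4 × 0.001949 / 0.23 = 0.01186 m/day = 4.332 m/yr.

4.3 m/yr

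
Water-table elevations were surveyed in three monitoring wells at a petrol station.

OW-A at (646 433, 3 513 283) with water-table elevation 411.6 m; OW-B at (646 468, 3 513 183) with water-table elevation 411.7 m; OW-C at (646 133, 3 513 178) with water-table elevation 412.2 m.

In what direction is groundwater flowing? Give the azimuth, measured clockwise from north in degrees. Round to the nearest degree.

With h = a·x + b·y + c and OW-A as origin, the differences give:
  35·a + (-100)·b = +0.1
  (-300)·a + (-105)·b = +0.6
Eliminate b (×(-105) and ×(-100), subtract): -33675·a = 49.50 → a = ∂h/∂x = -0.001470
Back-substitute: b = ∂h/∂y = -0.001514.
Flow direction (−∇h) has components (+0.001470 E, +0.001514 N).
Azimuth = atan2(E, N) = atan2(+0.001470, +0.001514) = 44.1° ≈ 044°.

044°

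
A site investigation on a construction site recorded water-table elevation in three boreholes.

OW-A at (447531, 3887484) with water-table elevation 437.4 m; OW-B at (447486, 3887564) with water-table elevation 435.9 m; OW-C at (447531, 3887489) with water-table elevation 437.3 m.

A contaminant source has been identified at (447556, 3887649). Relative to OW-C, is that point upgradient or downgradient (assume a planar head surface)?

Differences from OW-A: to OW-B (Δx, Δy, Δh) = (-45, 80, -1.5); to OW-C = (0, 5, -0.1).
Determinant of the coordinate differences = (-45)·5 − 0·80 = -225.
∂h/∂x = [(-1.5)·5 − (-0.1)·80] / -225 = -0.002222
∂h/∂y = [(-45)·(-0.1) − 0·(-1.5)] / -225 = -0.02000
Head at (447556, 3887649) = 437.4 + (-0.002222)·(25) + (-0.02000)·(165) = 434.04 m.
That is lower than the 437.3 m at OW-C, so the point is downgradient.

downgradient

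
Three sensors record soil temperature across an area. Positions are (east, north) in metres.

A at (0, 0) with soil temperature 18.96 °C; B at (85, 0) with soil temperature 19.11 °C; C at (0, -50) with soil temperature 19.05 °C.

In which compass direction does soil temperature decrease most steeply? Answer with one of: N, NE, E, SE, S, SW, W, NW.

∂T/∂x = (19.11 − 18.96) / (85 − 0) = +0.001765
∂T/∂y = (19.05 − 18.96) / (-50 − 0) = -0.001800
Steepest decrease is along −∇f = (-0.001765 E, +0.001800 N) → northwest.

NW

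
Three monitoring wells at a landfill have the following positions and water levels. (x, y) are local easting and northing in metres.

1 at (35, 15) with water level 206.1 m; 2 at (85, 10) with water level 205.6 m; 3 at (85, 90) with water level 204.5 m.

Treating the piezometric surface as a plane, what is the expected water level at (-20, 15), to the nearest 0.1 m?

206.7 m

With h = a·x + b·y + c and 1 as origin, the differences give:
  50·a + (-5)·b = -0.5
  50·a + 75·b = -1.6
Eliminate b (×75 and ×(-5), subtract): 4000·a = -45.50 → a = ∂h/∂x = -0.01137
Back-substitute: b = ∂h/∂y = -0.01375.
h(-20, 15) = 206.1 + (-0.01137)·(-55) + (-0.01375)·(0) = 206.1 +0.626 -0.000 = 206.726 m.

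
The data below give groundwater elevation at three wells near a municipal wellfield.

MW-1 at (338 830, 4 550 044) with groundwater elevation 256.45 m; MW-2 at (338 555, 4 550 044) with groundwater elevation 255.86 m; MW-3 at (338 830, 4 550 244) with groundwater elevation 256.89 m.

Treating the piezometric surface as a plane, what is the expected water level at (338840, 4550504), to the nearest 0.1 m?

∂h/∂x = (255.86 − 256.45) / (338555 − 338830) = +0.002145
∂h/∂y = (256.89 − 256.45) / (4550244 − 4550044) = +0.002200
h(338840, 4550504) = 256.45 + (+0.002145)·(10) + (+0.002200)·(460) = 256.45 +0.021 +1.012 = 257.483 m.

257.5 m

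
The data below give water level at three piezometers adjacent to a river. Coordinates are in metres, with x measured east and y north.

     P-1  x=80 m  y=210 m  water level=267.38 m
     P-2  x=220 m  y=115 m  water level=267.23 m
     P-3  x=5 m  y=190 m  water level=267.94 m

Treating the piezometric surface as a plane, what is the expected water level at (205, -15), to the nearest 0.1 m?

268.2 m

Differences from P-1: to P-2 (Δx, Δy, Δh) = (140, -95, -0.15); to P-3 = (-75, -20, +0.56).
Determinant of the coordinate differences = 140·(-20) − (-75)·(-95) = -9925.
∂h/∂x = [(-0.15)·(-20) − (+0.56)·(-95)] / -9925 = -0.005662
∂h/∂y = [140·(+0.56) − (-75)·(-0.15)] / -9925 = -0.006766
h(205, -15) = 267.38 + (-0.005662)·(125) + (-0.006766)·(-225) = 267.38 -0.708 +1.522 = 268.194 m.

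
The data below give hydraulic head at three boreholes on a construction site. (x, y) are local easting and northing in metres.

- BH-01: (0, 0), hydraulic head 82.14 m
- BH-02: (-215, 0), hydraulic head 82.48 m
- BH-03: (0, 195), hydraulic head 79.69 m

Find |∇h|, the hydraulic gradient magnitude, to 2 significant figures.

0.013

∂h/∂x = (82.48 − 82.14) / (-215 − 0) = -0.001581
∂h/∂y = (79.69 − 82.14) / (195 − 0) = -0.01256
|∇h| = √(-0.001581² + -0.01256²) = 0.01266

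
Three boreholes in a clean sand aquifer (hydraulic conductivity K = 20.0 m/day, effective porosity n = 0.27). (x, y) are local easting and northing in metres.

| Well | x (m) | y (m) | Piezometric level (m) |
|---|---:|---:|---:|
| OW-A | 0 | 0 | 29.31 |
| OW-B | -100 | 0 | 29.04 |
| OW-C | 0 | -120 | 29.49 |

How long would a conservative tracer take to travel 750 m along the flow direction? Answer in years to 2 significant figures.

9.0 years

∂h/∂x = (29.04 − 29.31) / (-100 − 0) = +0.002700
∂h/∂y = (29.49 − 29.31) / (-120 − 0) = -0.001500
|∇h| = √(0.002700² + -0.001500²) = 0.003089
Seepage velocity v = K·i/n = 20.0 × 0.003089 / 0.27 = 0.2288 m/day.
t = 750 / 0.2288 = 3278 days = 8.97 years.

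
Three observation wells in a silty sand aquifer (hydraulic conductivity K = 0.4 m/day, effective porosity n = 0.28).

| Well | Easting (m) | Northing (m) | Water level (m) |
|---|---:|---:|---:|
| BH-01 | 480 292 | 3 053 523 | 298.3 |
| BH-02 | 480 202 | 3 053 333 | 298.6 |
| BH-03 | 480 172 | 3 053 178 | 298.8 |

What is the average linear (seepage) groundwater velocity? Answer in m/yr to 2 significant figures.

0.78 m/yr

Three-point gradient (reference BH-01): Δ to BH-02 = (-90, -190, +0.3), Δ to BH-03 = (-120, -345, +0.5).
∂h/∂x = -0.001030, ∂h/∂y = -0.001091 (det = 8250).
|∇h| = √(-0.001030² + -0.001091²) = 0.0015
Seepage velocity v = K·i/n = 0.4 × 0.0015 / 0.28 = 0.002143 m/day = 0.7827 m/yr.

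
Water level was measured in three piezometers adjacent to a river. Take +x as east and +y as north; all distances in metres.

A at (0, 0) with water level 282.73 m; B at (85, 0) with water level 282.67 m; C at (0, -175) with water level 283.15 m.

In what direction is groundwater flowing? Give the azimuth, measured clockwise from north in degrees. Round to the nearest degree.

∂h/∂x = (282.67 − 282.73) / (85 − 0) = -0.0007059
∂h/∂y = (283.15 − 282.73) / (-175 − 0) = -0.002400
Flow direction (−∇h) has components (+0.0007059 E, +0.002400 N).
Azimuth = atan2(E, N) = atan2(+0.0007059, +0.002400) = 16.4° ≈ 016°.

016°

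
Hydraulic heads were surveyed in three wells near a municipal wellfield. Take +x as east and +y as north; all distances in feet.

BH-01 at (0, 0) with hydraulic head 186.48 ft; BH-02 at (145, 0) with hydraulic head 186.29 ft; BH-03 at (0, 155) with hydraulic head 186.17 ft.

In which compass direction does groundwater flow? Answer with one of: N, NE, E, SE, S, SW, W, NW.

NE

∂h/∂x = (186.29 − 186.48) / (145 − 0) = -0.001310
∂h/∂y = (186.17 − 186.48) / (155 − 0) = -0.002000
Flow = −∇h = (+0.001310 east, +0.002000 north), which points northeast.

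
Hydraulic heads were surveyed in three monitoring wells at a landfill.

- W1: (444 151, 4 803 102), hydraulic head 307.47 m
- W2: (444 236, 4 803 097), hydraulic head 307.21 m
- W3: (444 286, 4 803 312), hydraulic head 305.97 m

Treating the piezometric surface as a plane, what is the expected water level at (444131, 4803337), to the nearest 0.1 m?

306.4 m

Taking W1 as reference: W2−W1 = (85, -5, -0.26); W3−W1 = (135, 210, -1.50).
Determinant of the coordinate differences = 85·210 − 135·(-5) = 18525.
∂h/∂x = [(-0.26)·210 − (-1.50)·(-5)] / 18525 = -0.003352
∂h/∂y = [85·(-1.50) − 135·(-0.26)] / 18525 = -0.004988
h(444131, 4803337) = 307.47 + (-0.003352)·(-20) + (-0.004988)·(235) = 307.47 +0.067 -1.172 = 306.365 m.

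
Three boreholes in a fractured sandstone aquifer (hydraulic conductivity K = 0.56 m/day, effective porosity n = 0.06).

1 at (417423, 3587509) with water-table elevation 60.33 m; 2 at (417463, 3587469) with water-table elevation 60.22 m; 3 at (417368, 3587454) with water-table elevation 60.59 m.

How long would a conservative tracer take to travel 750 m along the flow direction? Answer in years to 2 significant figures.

Differences from 1: to 2 (Δx, Δy, Δh) = (40, -40, -0.11); to 3 = (-55, -55, +0.26).
Solve a·Δx + b·Δy = Δh: det = 40·(-55) − (-55)·(-40) = -4400.
∂h/∂x = [(-0.11)·(-55) − (+0.26)·(-40)] / -4400 = -0.003739
∂h/∂y = [40·(+0.26) − (-55)·(-0.11)] / -4400 = -0.0009886
|∇h| = √(-0.003739² + -0.0009886²) = 0.003867
Seepage velocity v = K·i/n = 0.56 × 0.003867 / 0.06 = 0.03609 m/day.
t = 750 / 0.03609 = 2.078e+04 days = 56.9 years.

57 years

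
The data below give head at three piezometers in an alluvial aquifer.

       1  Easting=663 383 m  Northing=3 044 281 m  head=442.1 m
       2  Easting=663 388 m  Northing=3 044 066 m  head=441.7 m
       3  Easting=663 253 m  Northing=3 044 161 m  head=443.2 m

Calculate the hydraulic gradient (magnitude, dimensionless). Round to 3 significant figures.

Taking 1 as reference: 2−1 = (5, -215, -0.4); 3−1 = (-130, -120, +1.1).
Solve a·Δx + b·Δy = Δh: det = 5·(-120) − (-130)·(-215) = -28550.
∂h/∂x = [(-0.4)·(-120) − (+1.1)·(-215)] / -28550 = -0.009965
∂h/∂y = [5·(+1.1) − (-130)·(-0.4)] / -28550 = +0.001629
|∇h| = √(-0.009965² + 0.001629²) = 0.0101

0.0101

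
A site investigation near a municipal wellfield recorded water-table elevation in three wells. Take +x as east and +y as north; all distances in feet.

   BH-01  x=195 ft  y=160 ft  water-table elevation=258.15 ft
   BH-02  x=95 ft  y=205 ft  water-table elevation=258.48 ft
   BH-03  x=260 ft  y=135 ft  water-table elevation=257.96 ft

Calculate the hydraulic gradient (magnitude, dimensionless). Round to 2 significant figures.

0.0058

Differences from BH-01: to BH-02 (Δx, Δy, Δh) = (-100, 45, +0.33); to BH-03 = (65, -25, -0.19).
Solve a·Δx + b·Δy = Δh: det = (-100)·(-25) − 65·45 = -425.
∂h/∂x = [(+0.33)·(-25) − (-0.19)·45] / -425 = -0.0007059
∂h/∂y = [(-100)·(-0.19) − 65·(+0.33)] / -425 = +0.005765
|∇h| = √(-0.0007059² + 0.005765²) = 0.005808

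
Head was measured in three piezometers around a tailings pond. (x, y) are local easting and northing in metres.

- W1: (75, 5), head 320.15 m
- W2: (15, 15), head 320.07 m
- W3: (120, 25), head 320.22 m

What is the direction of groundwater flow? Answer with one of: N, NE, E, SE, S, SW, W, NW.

W

Differences from W1: to W2 (Δx, Δy, Δh) = (-60, 10, -0.08); to W3 = (45, 20, +0.07).
Determinant of the coordinate differences = (-60)·20 − 45·10 = -1650.
∂h/∂x = [(-0.08)·20 − (+0.07)·10] / -1650 = +0.001394
∂h/∂y = [(-60)·(+0.07) − 45·(-0.08)] / -1650 = +0.0003636
Flow = −∇h = (-0.001394 east, -0.0003636 north), which points west.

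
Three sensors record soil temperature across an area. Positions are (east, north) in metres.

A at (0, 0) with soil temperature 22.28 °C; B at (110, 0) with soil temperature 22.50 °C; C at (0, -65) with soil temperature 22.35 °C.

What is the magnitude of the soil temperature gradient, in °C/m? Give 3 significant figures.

∂T/∂x = (22.50 − 22.28) / (110 − 0) = +0.002000
∂T/∂y = (22.35 − 22.28) / (-65 − 0) = -0.001077
|∇f| = √(0.002000² + -0.001077²) = 0.002272 °C/m

0.00227 °C/m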